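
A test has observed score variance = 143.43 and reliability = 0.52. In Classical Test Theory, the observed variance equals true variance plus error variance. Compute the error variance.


var_true = rxx * var_obs = 0.52 * 143.43 = 74.5836
var_error = var_obs - var_true
var_error = 143.43 - 74.5836
var_error = 68.8464

68.8464


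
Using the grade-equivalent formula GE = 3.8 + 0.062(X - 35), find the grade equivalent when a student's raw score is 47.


raw - median = 47 - 35 = 12
slope * diff = 0.062 * 12 = 0.744
GE = 3.8 + 0.744
GE = 4.544

4.544


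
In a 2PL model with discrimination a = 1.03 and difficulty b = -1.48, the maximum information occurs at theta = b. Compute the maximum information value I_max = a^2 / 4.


For 2PL, max info at theta = b = -1.48
I_max = a^2 / 4 = 1.03^2 / 4
= 1.0609 / 4
I_max = 0.2652

0.2652


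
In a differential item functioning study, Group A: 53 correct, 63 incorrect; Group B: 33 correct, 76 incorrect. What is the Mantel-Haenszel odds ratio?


Odds_A = 53/63 = 0.8413
Odds_B = 33/76 = 0.4342
OR = Odds_A / Odds_B = 0.8413 / 0.4342
Exactly, OR = (53 * 76) / (63 * 33) = 4028 / 2079
OR = 1.9375

1.9375


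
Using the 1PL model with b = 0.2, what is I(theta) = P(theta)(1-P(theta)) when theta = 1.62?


P = 1/(1+exp(-(1.62-0.2))) = 0.8053
I = P*(1-P) = 0.8053 * 0.1947
I = 0.1568

0.1568


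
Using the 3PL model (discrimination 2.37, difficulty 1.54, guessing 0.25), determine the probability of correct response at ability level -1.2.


logit = 2.37*(-1.2 - 1.54) = -6.4938
P* = 1/(1 + exp(--6.4938)) = 0.0015
P = 0.25 + (1 - 0.25) * 0.0015
P = 0.2511

0.2511


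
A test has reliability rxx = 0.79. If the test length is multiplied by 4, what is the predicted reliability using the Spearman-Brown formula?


r_new = (n * rxx) / (1 + (n-1) * rxx)
r_new = (4 * 0.79) / (1 + 3 * 0.79)
r_new = 3.16 / 3.37
r_new = 0.9377

0.9377


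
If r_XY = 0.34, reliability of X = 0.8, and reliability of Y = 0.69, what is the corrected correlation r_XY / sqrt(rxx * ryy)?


r_corrected = rxy / sqrt(rxx * ryy)
= 0.34 / sqrt(0.8 * 0.69)
= 0.34 / sqrt(0.552)
= 0.34 / 0.742967
r_corrected = 0.4576

0.4576


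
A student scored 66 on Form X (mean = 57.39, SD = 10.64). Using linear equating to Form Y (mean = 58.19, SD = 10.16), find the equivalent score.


slope = SD_Y / SD_X = 10.16 / 10.64 ~ 0.9549
intercept = mean_Y - slope * mean_X = 58.19 - (10.16 / 10.64) * 57.39 ~ 3.389
Y = slope * X + intercept. To avoid rounding drift from the rounded slope/intercept, evaluate the equivalent form Y = mean_Y + SD_Y * (X - mean_X) / SD_X at full precision:
Y = 58.19 + 10.16 * (66 - 57.39) / 10.64
Y = 58.19 + 10.16 * 8.61 / 10.64
Y = 58.19 + 87.4776 / 10.64
Y = 58.19 + 8.2216
Y = 66.4116

66.4116


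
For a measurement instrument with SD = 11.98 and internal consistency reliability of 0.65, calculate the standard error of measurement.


SEM = SD * sqrt(1 - rxx)
SEM = 11.98 * sqrt(1 - 0.65)
SEM = 11.98 * sqrt(0.35) = 11.98 * 0.591608
SEM = 7.0875

7.0875


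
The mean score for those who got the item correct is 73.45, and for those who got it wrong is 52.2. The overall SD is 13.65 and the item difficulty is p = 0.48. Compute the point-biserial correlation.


q = 1 - p = 0.52
rpb = ((M1 - M0) / SD) * sqrt(p * q)
rpb = ((73.45 - 52.2) / 13.65) * sqrt(0.48 * 0.52)
rpb = 0.7778

0.7778


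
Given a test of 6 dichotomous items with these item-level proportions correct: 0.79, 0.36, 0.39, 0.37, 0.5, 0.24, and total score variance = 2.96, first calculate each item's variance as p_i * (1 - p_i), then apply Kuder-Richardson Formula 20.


For each item, compute p_i * q_i:
  Item 1: 0.79 * 0.21 = 0.1659
  Item 2: 0.36 * 0.64 = 0.2304
  Item 3: 0.39 * 0.61 = 0.2379
  Item 4: 0.37 * 0.63 = 0.2331
  Item 5: 0.5 * 0.5 = 0.25
  Item 6: 0.24 * 0.76 = 0.1824
Sum(p_i * q_i) = 0.1659 + 0.2304 + 0.2379 + 0.2331 + 0.25 + 0.1824 = 1.2997
KR-20 = (k/(k-1)) * (1 - Sum(p_i*q_i) / Var_total)
= (6/5) * (1 - 1.2997/2.96)
= 1.2 * 0.5609
KR-20 = 0.6731

0.6731


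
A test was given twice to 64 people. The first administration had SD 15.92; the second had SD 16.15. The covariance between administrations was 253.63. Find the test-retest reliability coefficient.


r = cov(X,Y) / (SD_X * SD_Y)
r = 253.63 / (15.92 * 16.15)
r = 253.63 / 257.108
r = 0.9865

0.9865


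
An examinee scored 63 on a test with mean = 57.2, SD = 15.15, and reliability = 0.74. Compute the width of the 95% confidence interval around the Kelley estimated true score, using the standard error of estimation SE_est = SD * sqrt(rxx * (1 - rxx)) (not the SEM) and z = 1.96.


True score estimate = 0.74*63 + 0.26*57.2 = 61.492
SE_est = SD * sqrt(rxx * (1 - rxx)) = 15.15 * sqrt(0.74 * 0.26) = 15.15 * sqrt(0.1924) = 6.645309
CI = T_est +/- z * SE_est, so width = 2 * z * SE_est = 2 * 1.96 * 6.645309
Width = 26.0496

26.0496


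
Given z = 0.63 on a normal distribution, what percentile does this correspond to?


CDF(z) = 0.5 * (1 + erf(z/sqrt(2)))
erf(0.4455) = 0.4713
CDF = 0.7357
Percentile rank = 0.7357 * 100 = 73.57

73.57


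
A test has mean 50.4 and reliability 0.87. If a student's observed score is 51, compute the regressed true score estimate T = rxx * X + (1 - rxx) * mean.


T_est = rxx * X + (1 - rxx) * mean
T_est = 0.87 * 51 + 0.13 * 50.4
T_est = 44.37 + 6.552
T_est = 50.922

50.922


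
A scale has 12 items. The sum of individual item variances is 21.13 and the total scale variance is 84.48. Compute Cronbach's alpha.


alpha = (k/(k-1)) * (1 - sum(si^2)/s_total^2)
= (12/11) * (1 - 21.13/84.48)
alpha = 0.8181

0.8181


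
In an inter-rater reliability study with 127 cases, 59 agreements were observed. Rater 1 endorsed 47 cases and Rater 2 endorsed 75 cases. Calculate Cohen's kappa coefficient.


P_o = 59/127 = 0.464567
P_e = (47*75 + 80*52) / 16129 = 0.476471
kappa = (P_o - P_e) / (1 - P_e)
kappa = (0.464567 - 0.476471) / (1 - 0.476471)
kappa = -0.0227

-0.0227


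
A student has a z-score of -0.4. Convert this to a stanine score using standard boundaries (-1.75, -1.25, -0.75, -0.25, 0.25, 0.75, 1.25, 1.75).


Stanine boundaries: [-1.75, -1.25, -0.75, -0.25, 0.25, 0.75, 1.25, 1.75]
z = -0.4
Check each boundary:
  z >= -1.75 -> could be stanine 2
  z >= -1.25 -> could be stanine 3
  z >= -0.75 -> could be stanine 4
  z < -0.25
  z < 0.25
  z < 0.75
  z < 1.25
  z < 1.75
Highest qualifying boundary gives stanine = 4

4


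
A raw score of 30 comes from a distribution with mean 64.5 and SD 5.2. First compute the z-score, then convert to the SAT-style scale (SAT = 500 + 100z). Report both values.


z = (X - mean) / SD = (30 - 64.5) / 5.2
z = -34.5 / 5.2
z = -6.6346
SAT-scale = SAT = 500 + 100z
Carry z at full precision (z = -34.5 / 5.2) into the conversion:
SAT-scale = 500 + 100 * (-34.5 / 5.2) = 500 + -3450 / 5.2
SAT-scale = 500 + -663.4615
SAT-scale = -163.4615

-163.4615


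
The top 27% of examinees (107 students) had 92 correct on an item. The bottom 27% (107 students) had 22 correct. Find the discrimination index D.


p_upper = 92/107 = 0.8598
p_lower = 22/107 = 0.2056
D = 0.8598 - 0.2056 = 0.6542

0.6542


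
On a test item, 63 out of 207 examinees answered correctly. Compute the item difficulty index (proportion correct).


Item difficulty p = number correct / total examinees
p = 63 / 207
p = 0.3043

0.3043


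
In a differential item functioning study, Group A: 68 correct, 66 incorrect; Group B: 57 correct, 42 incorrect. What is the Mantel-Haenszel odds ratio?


Odds_A = 68/66 = 1.0303
Odds_B = 57/42 = 1.3571
OR = Odds_A / Odds_B = 1.0303 / 1.3571
Exactly, OR = (68 * 42) / (66 * 57) = 2856 / 3762
OR = 0.7592

0.7592


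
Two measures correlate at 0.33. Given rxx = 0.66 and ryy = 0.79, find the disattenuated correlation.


r_corrected = rxy / sqrt(rxx * ryy)
= 0.33 / sqrt(0.66 * 0.79)
= 0.33 / sqrt(0.5214)
= 0.33 / 0.72208
r_corrected = 0.457

0.457


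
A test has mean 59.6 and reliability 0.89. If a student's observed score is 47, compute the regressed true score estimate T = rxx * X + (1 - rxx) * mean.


T_est = rxx * X + (1 - rxx) * mean
T_est = 0.89 * 47 + 0.11 * 59.6
T_est = 41.83 + 6.556
T_est = 48.386

48.386


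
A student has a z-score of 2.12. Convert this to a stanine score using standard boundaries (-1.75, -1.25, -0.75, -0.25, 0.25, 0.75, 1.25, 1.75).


Stanine boundaries: [-1.75, -1.25, -0.75, -0.25, 0.25, 0.75, 1.25, 1.75]
z = 2.12
Check each boundary:
  z >= -1.75 -> could be stanine 2
  z >= -1.25 -> could be stanine 3
  z >= -0.75 -> could be stanine 4
  z >= -0.25 -> could be stanine 5
  z >= 0.25 -> could be stanine 6
  z >= 0.75 -> could be stanine 7
  z >= 1.25 -> could be stanine 8
  z >= 1.75 -> could be stanine 9
Highest qualifying boundary gives stanine = 9

9


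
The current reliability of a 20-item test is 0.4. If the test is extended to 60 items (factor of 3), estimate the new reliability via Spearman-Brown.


r_new = (n * rxx) / (1 + (n-1) * rxx)
r_new = (3 * 0.4) / (1 + 2 * 0.4)
r_new = 1.2 / 1.8
r_new = 0.6667

0.6667


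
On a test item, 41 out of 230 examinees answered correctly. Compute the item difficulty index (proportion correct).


Item difficulty p = number correct / total examinees
p = 41 / 230
p = 0.1783

0.1783


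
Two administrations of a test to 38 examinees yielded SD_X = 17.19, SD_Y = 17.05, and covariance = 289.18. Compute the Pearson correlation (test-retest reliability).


r = cov(X,Y) / (SD_X * SD_Y)
r = 289.18 / (17.19 * 17.05)
r = 289.18 / 293.0895
r = 0.9867

0.9867


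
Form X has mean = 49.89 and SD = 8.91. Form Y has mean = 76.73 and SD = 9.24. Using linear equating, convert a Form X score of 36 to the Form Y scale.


slope = SD_Y / SD_X = 9.24 / 8.91 ~ 1.037
intercept = mean_Y - slope * mean_X = 76.73 - (9.24 / 8.91) * 49.89 ~ 24.9922
Y = slope * X + intercept. To avoid rounding drift from the rounded slope/intercept, evaluate the equivalent form Y = mean_Y + SD_Y * (X - mean_X) / SD_X at full precision:
Y = 76.73 + 9.24 * (36 - 49.89) / 8.91
Y = 76.73 - 9.24 * 13.89 / 8.91
Y = 76.73 - 128.3436 / 8.91
Y = 76.73 - 14.4044
Y = 62.3256

62.3256


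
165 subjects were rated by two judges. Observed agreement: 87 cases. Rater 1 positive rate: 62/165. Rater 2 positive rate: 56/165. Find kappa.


P_o = 87/165 = 0.527273
P_e = (62*56 + 103*109) / 27225 = 0.539908
kappa = (P_o - P_e) / (1 - P_e)
kappa = (0.527273 - 0.539908) / (1 - 0.539908)
kappa = -0.0275

-0.0275


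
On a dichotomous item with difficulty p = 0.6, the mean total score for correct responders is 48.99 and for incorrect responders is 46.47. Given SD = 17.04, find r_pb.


q = 1 - p = 0.4
rpb = ((M1 - M0) / SD) * sqrt(p * q)
rpb = ((48.99 - 46.47) / 17.04) * sqrt(0.6 * 0.4)
rpb = 0.0724

0.0724


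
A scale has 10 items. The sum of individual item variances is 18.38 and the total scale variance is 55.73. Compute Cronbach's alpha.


alpha = (k/(k-1)) * (1 - sum(si^2)/s_total^2)
= (10/9) * (1 - 18.38/55.73)
alpha = 0.7447

0.7447


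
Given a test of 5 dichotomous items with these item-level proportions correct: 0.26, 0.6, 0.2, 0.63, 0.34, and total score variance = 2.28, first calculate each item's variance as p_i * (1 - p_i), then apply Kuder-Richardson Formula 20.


For each item, compute p_i * q_i:
  Item 1: 0.26 * 0.74 = 0.1924
  Item 2: 0.6 * 0.4 = 0.24
  Item 3: 0.2 * 0.8 = 0.16
  Item 4: 0.63 * 0.37 = 0.2331
  Item 5: 0.34 * 0.66 = 0.2244
Sum(p_i * q_i) = 0.1924 + 0.24 + 0.16 + 0.2331 + 0.2244 = 1.0499
KR-20 = (k/(k-1)) * (1 - Sum(p_i*q_i) / Var_total)
= (5/4) * (1 - 1.0499/2.28)
= 1.25 * 0.5395
KR-20 = 0.6744

0.6744


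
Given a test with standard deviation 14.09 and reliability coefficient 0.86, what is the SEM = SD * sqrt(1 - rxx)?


SEM = SD * sqrt(1 - rxx)
SEM = 14.09 * sqrt(1 - 0.86)
SEM = 14.09 * sqrt(0.14) = 14.09 * 0.374166
SEM = 5.272

5.272


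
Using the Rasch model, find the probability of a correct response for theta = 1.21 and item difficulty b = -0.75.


theta - b = 1.21 - -0.75 = 1.96
exp(-(theta - b)) = exp(-1.96) = 0.1409
P = 1 / (1 + 0.1409)
P = 0.8765

0.8765


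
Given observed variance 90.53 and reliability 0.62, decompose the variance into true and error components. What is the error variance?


var_true = rxx * var_obs = 0.62 * 90.53 = 56.1286
var_error = var_obs - var_true
var_error = 90.53 - 56.1286
var_error = 34.4014

34.4014


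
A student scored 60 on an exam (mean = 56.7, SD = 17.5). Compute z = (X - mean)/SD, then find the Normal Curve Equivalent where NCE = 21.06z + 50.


z = (X - mean) / SD = (60 - 56.7) / 17.5
z = 3.3 / 17.5
z = 0.1886
NCE = NCE = 21.06z + 50
Carry z at full precision (z = 3.3 / 17.5) into the conversion:
NCE = 21.06 * (3.3 / 17.5) + 50 = 69.498 / 17.5 + 50
NCE = 3.9713 + 50
NCE = 53.9713

53.9713


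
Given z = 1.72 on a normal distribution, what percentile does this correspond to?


CDF(z) = 0.5 * (1 + erf(z/sqrt(2)))
erf(1.2162) = 0.9146
CDF = 0.9573
Percentile rank = 0.9573 * 100 = 95.73

95.73


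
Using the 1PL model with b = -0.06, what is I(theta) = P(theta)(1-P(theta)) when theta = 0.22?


P = 1/(1+exp(-(0.22--0.06))) = 0.5695
I = P*(1-P) = 0.5695 * 0.4305
I = 0.2452

0.2452


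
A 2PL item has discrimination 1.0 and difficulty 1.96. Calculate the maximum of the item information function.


For 2PL, max info at theta = b = 1.96
I_max = a^2 / 4 = 1.0^2 / 4
= 1.0 / 4
I_max = 0.25

0.25


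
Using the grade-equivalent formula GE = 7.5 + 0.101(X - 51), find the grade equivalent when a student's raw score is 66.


raw - median = 66 - 51 = 15
slope * diff = 0.101 * 15 = 1.515
GE = 7.5 + 1.515
GE = 9.015

9.015


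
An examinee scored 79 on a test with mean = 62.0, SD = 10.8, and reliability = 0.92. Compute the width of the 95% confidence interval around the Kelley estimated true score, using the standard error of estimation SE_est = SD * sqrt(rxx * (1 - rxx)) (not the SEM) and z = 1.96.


True score estimate = 0.92*79 + 0.08*62.0 = 77.64
SE_est = SD * sqrt(rxx * (1 - rxx)) = 10.8 * sqrt(0.92 * 0.08) = 10.8 * sqrt(0.0736) = 2.929967
CI = T_est +/- z * SE_est, so width = 2 * z * SE_est = 2 * 1.96 * 2.929967
Width = 11.4855

11.4855


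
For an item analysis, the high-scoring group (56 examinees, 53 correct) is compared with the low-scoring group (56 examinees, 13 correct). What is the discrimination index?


p_upper = 53/56 = 0.9464
p_lower = 13/56 = 0.2321
D = 0.9464 - 0.2321 = 0.7143

0.7143


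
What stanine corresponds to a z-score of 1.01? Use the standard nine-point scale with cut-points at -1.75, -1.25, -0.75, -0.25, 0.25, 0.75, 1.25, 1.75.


Stanine boundaries: [-1.75, -1.25, -0.75, -0.25, 0.25, 0.75, 1.25, 1.75]
z = 1.01
Check each boundary:
  z >= -1.75 -> could be stanine 2
  z >= -1.25 -> could be stanine 3
  z >= -0.75 -> could be stanine 4
  z >= -0.25 -> could be stanine 5
  z >= 0.25 -> could be stanine 6
  z >= 0.75 -> could be stanine 7
  z < 1.25
  z < 1.75
Highest qualifying boundary gives stanine = 7

7


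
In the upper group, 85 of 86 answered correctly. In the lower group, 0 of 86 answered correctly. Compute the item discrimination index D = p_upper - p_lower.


p_upper = 85/86 = 0.9884
p_lower = 0/86 = 0.0
D = 0.9884 - 0.0 = 0.9884

0.9884


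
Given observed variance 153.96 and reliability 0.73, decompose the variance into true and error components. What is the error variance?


var_true = rxx * var_obs = 0.73 * 153.96 = 112.3908
var_error = var_obs - var_true
var_error = 153.96 - 112.3908
var_error = 41.5692

41.5692


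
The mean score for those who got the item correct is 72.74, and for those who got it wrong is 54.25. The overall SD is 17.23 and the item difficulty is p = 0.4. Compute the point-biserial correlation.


q = 1 - p = 0.6
rpb = ((M1 - M0) / SD) * sqrt(p * q)
rpb = ((72.74 - 54.25) / 17.23) * sqrt(0.4 * 0.6)
rpb = 0.5257

0.5257


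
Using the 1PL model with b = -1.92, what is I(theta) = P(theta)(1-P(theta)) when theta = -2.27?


P = 1/(1+exp(-(-2.27--1.92))) = 0.4134
I = P*(1-P) = 0.4134 * 0.5866
I = 0.2425

0.2425


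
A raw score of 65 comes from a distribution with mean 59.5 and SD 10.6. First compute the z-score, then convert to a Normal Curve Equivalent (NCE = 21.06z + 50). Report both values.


z = (X - mean) / SD = (65 - 59.5) / 10.6
z = 5.5 / 10.6
z = 0.5189
NCE = NCE = 21.06z + 50
Carry z at full precision (z = 5.5 / 10.6) into the conversion:
NCE = 21.06 * (5.5 / 10.6) + 50 = 115.83 / 10.6 + 50
NCE = 10.9274 + 50
NCE = 60.9274

60.9274


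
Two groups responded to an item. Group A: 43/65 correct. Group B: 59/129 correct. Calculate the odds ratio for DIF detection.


Odds_A = 43/22 = 1.9545
Odds_B = 59/70 = 0.8429
OR = Odds_A / Odds_B = 1.9545 / 0.8429
Exactly, OR = (43 * 70) / (22 * 59) = 3010 / 1298
OR = 2.319

2.319


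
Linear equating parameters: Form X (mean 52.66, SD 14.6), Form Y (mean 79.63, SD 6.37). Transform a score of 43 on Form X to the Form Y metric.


slope = SD_Y / SD_X = 6.37 / 14.6 ~ 0.4363
intercept = mean_Y - slope * mean_X = 79.63 - (6.37 / 14.6) * 52.66 ~ 56.6544
Y = slope * X + intercept. To avoid rounding drift from the rounded slope/intercept, evaluate the equivalent form Y = mean_Y + SD_Y * (X - mean_X) / SD_X at full precision:
Y = 79.63 + 6.37 * (43 - 52.66) / 14.6
Y = 79.63 - 6.37 * 9.66 / 14.6
Y = 79.63 - 61.5342 / 14.6
Y = 79.63 - 4.2147
Y = 75.4153

75.4153


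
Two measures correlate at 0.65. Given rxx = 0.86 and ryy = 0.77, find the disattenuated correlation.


r_corrected = rxy / sqrt(rxx * ryy)
= 0.65 / sqrt(0.86 * 0.77)
= 0.65 / sqrt(0.6622)
= 0.65 / 0.813757
r_corrected = 0.7988

0.7988


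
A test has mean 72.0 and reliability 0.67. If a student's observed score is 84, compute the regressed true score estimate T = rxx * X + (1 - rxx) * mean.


T_est = rxx * X + (1 - rxx) * mean
T_est = 0.67 * 84 + 0.33 * 72.0
T_est = 56.28 + 23.76
T_est = 80.04

80.04


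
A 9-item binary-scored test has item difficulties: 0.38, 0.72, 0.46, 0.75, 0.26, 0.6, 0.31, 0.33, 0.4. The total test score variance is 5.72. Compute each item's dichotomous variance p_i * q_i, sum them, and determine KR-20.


For each item, compute p_i * q_i:
  Item 1: 0.38 * 0.62 = 0.2356
  Item 2: 0.72 * 0.28 = 0.2016
  Item 3: 0.46 * 0.54 = 0.2484
  Item 4: 0.75 * 0.25 = 0.1875
  Item 5: 0.26 * 0.74 = 0.1924
  Item 6: 0.6 * 0.4 = 0.24
  Item 7: 0.31 * 0.69 = 0.2139
  Item 8: 0.33 * 0.67 = 0.2211
  Item 9: 0.4 * 0.6 = 0.24
Sum(p_i * q_i) = 0.2356 + 0.2016 + 0.2484 + 0.1875 + 0.1924 + 0.24 + 0.2139 + 0.2211 + 0.24 = 1.9805
KR-20 = (k/(k-1)) * (1 - Sum(p_i*q_i) / Var_total)
= (9/8) * (1 - 1.9805/5.72)
= 1.125 * 0.6538
KR-20 = 0.7355

0.7355


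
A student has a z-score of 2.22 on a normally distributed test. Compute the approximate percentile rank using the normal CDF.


CDF(z) = 0.5 * (1 + erf(z/sqrt(2)))
erf(1.5698) = 0.9736
CDF = 0.9868
Percentile rank = 0.9868 * 100 = 98.68

98.68


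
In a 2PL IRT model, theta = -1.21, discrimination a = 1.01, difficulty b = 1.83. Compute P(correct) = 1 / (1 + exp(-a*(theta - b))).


a*(theta - b) = 1.01 * (-1.21 - 1.83) = -3.0704
exp(--3.0704) = 21.5505
P = 1 / (1 + 21.5505)
P = 0.0443

0.0443


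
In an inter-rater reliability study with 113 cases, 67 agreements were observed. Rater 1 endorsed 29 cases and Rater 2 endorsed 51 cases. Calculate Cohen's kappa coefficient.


P_o = 67/113 = 0.59292
P_e = (29*51 + 84*62) / 12769 = 0.52369
kappa = (P_o - P_e) / (1 - P_e)
kappa = (0.59292 - 0.52369) / (1 - 0.52369)
kappa = 0.1453

0.1453


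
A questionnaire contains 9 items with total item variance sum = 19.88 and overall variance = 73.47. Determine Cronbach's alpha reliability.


alpha = (k/(k-1)) * (1 - sum(si^2)/s_total^2)
= (9/8) * (1 - 19.88/73.47)
alpha = 0.8206

0.8206


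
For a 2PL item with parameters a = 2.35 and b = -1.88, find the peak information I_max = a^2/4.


For 2PL, max info at theta = b = -1.88
I_max = a^2 / 4 = 2.35^2 / 4
= 5.5225 / 4
I_max = 1.3806

1.3806


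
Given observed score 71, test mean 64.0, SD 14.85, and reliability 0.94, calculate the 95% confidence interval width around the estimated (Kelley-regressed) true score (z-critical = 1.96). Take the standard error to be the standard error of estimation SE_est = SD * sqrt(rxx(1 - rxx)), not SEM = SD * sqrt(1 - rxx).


True score estimate = 0.94*71 + 0.06*64.0 = 70.58
SE_est = SD * sqrt(rxx * (1 - rxx)) = 14.85 * sqrt(0.94 * 0.06) = 14.85 * sqrt(0.0564) = 3.52668
CI = T_est +/- z * SE_est, so width = 2 * z * SE_est = 2 * 1.96 * 3.52668
Width = 13.8246

13.8246


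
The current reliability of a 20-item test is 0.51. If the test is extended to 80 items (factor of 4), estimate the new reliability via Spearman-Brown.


r_new = (n * rxx) / (1 + (n-1) * rxx)
r_new = (4 * 0.51) / (1 + 3 * 0.51)
r_new = 2.04 / 2.53
r_new = 0.8063

0.8063


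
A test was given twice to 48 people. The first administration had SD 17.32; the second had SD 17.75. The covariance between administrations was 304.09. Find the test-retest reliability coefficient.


r = cov(X,Y) / (SD_X * SD_Y)
r = 304.09 / (17.32 * 17.75)
r = 304.09 / 307.43
r = 0.9891

0.9891


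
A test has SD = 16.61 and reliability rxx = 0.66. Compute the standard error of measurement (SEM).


SEM = SD * sqrt(1 - rxx)
SEM = 16.61 * sqrt(1 - 0.66)
SEM = 16.61 * sqrt(0.34) = 16.61 * 0.583095
SEM = 9.6852

9.6852


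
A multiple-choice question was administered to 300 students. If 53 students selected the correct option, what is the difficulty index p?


Item difficulty p = number correct / total examinees
p = 53 / 300
p = 0.1767

0.1767


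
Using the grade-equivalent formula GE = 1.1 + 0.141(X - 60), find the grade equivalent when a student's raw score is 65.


raw - median = 65 - 60 = 5
slope * diff = 0.141 * 5 = 0.705
GE = 1.1 + 0.705
GE = 1.805

1.805


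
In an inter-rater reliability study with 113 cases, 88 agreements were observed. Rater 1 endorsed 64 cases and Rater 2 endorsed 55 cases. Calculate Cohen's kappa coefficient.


P_o = 88/113 = 0.778761
P_e = (64*55 + 49*58) / 12769 = 0.498238
kappa = (P_o - P_e) / (1 - P_e)
kappa = (0.778761 - 0.498238) / (1 - 0.498238)
kappa = 0.5591

0.5591


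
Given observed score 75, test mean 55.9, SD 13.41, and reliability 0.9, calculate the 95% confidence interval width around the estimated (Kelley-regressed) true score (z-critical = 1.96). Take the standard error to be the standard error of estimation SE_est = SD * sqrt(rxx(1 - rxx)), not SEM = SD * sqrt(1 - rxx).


True score estimate = 0.9*75 + 0.1*55.9 = 73.09
SE_est = SD * sqrt(rxx * (1 - rxx)) = 13.41 * sqrt(0.9 * 0.1) = 13.41 * sqrt(0.09) = 4.023
CI = T_est +/- z * SE_est, so width = 2 * z * SE_est = 2 * 1.96 * 4.023
Width = 15.7702

15.7702


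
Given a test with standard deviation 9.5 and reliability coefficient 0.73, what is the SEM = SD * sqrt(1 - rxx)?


SEM = SD * sqrt(1 - rxx)
SEM = 9.5 * sqrt(1 - 0.73)
SEM = 9.5 * sqrt(0.27) = 9.5 * 0.519615
SEM = 4.9363

4.9363


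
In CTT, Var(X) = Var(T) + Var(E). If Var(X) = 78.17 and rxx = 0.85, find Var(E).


var_true = rxx * var_obs = 0.85 * 78.17 = 66.4445
var_error = var_obs - var_true
var_error = 78.17 - 66.4445
var_error = 11.7255

11.7255


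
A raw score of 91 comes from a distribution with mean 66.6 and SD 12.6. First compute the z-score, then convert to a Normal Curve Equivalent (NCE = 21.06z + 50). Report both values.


z = (X - mean) / SD = (91 - 66.6) / 12.6
z = 24.4 / 12.6
z = 1.9365
NCE = NCE = 21.06z + 50
Carry z at full precision (z = 24.4 / 12.6) into the conversion:
NCE = 21.06 * (24.4 / 12.6) + 50 = 513.864 / 12.6 + 50
NCE = 40.7829 + 50
NCE = 90.7829

90.7829


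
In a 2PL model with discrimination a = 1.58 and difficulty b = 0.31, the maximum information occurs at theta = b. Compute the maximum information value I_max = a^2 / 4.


For 2PL, max info at theta = b = 0.31
I_max = a^2 / 4 = 1.58^2 / 4
= 2.4964 / 4
I_max = 0.6241

0.6241


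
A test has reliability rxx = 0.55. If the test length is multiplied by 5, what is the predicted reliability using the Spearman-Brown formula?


r_new = (n * rxx) / (1 + (n-1) * rxx)
r_new = (5 * 0.55) / (1 + 4 * 0.55)
r_new = 2.75 / 3.2
r_new = 0.8594

0.8594


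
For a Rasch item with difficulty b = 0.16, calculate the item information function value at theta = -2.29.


P = 1/(1+exp(-(-2.29-0.16))) = 0.0794
I = P*(1-P) = 0.0794 * 0.9206
I = 0.0731

0.0731


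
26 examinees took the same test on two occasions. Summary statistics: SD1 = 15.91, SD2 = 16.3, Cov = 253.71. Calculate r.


r = cov(X,Y) / (SD_X * SD_Y)
r = 253.71 / (15.91 * 16.3)
r = 253.71 / 259.333
r = 0.9783

0.9783


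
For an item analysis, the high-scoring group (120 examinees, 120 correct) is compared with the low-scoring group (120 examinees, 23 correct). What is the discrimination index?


p_upper = 120/120 = 1.0
p_lower = 23/120 = 0.1917
D = 1.0 - 0.1917 = 0.8083

0.8083


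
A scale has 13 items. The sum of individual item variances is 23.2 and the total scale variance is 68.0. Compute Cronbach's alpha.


alpha = (k/(k-1)) * (1 - sum(si^2)/s_total^2)
= (13/12) * (1 - 23.2/68.0)
alpha = 0.7137

0.7137


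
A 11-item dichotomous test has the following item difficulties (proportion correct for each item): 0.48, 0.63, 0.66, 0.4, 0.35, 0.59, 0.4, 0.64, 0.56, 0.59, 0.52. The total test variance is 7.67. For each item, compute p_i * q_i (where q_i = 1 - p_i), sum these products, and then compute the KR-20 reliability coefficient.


For each item, compute p_i * q_i:
  Item 1: 0.48 * 0.52 = 0.2496
  Item 2: 0.63 * 0.37 = 0.2331
  Item 3: 0.66 * 0.34 = 0.2244
  Item 4: 0.4 * 0.6 = 0.24
  Item 5: 0.35 * 0.65 = 0.2275
  Item 6: 0.59 * 0.41 = 0.2419
  Item 7: 0.4 * 0.6 = 0.24
  Item 8: 0.64 * 0.36 = 0.2304
  Item 9: 0.56 * 0.44 = 0.2464
  Item 10: 0.59 * 0.41 = 0.2419
  Item 11: 0.52 * 0.48 = 0.2496
Sum(p_i * q_i) = 0.2496 + 0.2331 + 0.2244 + 0.24 + 0.2275 + 0.2419 + 0.24 + 0.2304 + 0.2464 + 0.2419 + 0.2496 = 2.6248
KR-20 = (k/(k-1)) * (1 - Sum(p_i*q_i) / Var_total)
= (11/10) * (1 - 2.6248/7.67)
= 1.1 * 0.6578
KR-20 = 0.7236

0.7236


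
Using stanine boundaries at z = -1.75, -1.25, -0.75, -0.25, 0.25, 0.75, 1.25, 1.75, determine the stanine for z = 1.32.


Stanine boundaries: [-1.75, -1.25, -0.75, -0.25, 0.25, 0.75, 1.25, 1.75]
z = 1.32
Check each boundary:
  z >= -1.75 -> could be stanine 2
  z >= -1.25 -> could be stanine 3
  z >= -0.75 -> could be stanine 4
  z >= -0.25 -> could be stanine 5
  z >= 0.25 -> could be stanine 6
  z >= 0.75 -> could be stanine 7
  z >= 1.25 -> could be stanine 8
  z < 1.75
Highest qualifying boundary gives stanine = 8

8


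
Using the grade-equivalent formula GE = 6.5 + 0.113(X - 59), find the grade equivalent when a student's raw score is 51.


raw - median = 51 - 59 = -8
slope * diff = 0.113 * -8 = -0.904
GE = 6.5 + -0.904
GE = 5.596

5.596


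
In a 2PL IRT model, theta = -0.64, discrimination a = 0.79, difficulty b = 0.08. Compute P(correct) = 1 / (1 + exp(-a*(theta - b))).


a*(theta - b) = 0.79 * (-0.64 - 0.08) = -0.5688
exp(--0.5688) = 1.7661
P = 1 / (1 + 1.7661)
P = 0.3615

0.3615


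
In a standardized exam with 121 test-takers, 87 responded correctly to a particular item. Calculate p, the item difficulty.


Item difficulty p = number correct / total examinees
p = 87 / 121
p = 0.719

0.719


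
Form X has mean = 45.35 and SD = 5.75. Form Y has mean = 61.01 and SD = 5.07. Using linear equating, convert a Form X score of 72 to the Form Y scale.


slope = SD_Y / SD_X = 5.07 / 5.75 ~ 0.8817
intercept = mean_Y - slope * mean_X = 61.01 - (5.07 / 5.75) * 45.35 ~ 21.0231
Y = slope * X + intercept. To avoid rounding drift from the rounded slope/intercept, evaluate the equivalent form Y = mean_Y + SD_Y * (X - mean_X) / SD_X at full precision:
Y = 61.01 + 5.07 * (72 - 45.35) / 5.75
Y = 61.01 + 5.07 * 26.65 / 5.75
Y = 61.01 + 135.1155 / 5.75
Y = 61.01 + 23.4983
Y = 84.5083

84.5083


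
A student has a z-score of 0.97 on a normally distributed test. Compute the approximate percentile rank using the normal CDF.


CDF(z) = 0.5 * (1 + erf(z/sqrt(2)))
erf(0.6859) = 0.668
CDF = 0.834
Percentile rank = 0.834 * 100 = 83.4

83.4


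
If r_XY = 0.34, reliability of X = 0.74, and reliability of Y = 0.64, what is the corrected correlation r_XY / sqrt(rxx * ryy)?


r_corrected = rxy / sqrt(rxx * ryy)
= 0.34 / sqrt(0.74 * 0.64)
= 0.34 / sqrt(0.4736)
= 0.34 / 0.688186
r_corrected = 0.4941

0.4941


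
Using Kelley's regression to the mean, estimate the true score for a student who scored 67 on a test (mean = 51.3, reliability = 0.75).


T_est = rxx * X + (1 - rxx) * mean
T_est = 0.75 * 67 + 0.25 * 51.3
T_est = 50.25 + 12.825
T_est = 63.075

63.075


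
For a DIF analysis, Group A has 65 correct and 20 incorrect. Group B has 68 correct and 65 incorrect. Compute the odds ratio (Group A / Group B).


Odds_A = 65/20 = 3.25
Odds_B = 68/65 = 1.0462
OR = Odds_A / Odds_B = 3.25 / 1.0462
Exactly, OR = (65 * 65) / (20 * 68) = 4225 / 1360
OR = 3.1066

3.1066


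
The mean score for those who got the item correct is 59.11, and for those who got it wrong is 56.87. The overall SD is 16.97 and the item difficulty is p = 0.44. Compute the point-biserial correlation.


q = 1 - p = 0.56
rpb = ((M1 - M0) / SD) * sqrt(p * q)
rpb = ((59.11 - 56.87) / 16.97) * sqrt(0.44 * 0.56)
rpb = 0.0655

0.0655


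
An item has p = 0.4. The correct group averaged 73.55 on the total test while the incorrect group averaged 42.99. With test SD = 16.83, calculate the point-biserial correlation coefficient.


q = 1 - p = 0.6
rpb = ((M1 - M0) / SD) * sqrt(p * q)
rpb = ((73.55 - 42.99) / 16.83) * sqrt(0.4 * 0.6)
rpb = 0.8896

0.8896


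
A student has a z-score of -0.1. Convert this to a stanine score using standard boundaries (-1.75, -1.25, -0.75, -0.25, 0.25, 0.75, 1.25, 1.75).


Stanine boundaries: [-1.75, -1.25, -0.75, -0.25, 0.25, 0.75, 1.25, 1.75]
z = -0.1
Check each boundary:
  z >= -1.75 -> could be stanine 2
  z >= -1.25 -> could be stanine 3
  z >= -0.75 -> could be stanine 4
  z >= -0.25 -> could be stanine 5
  z < 0.25
  z < 0.75
  z < 1.25
  z < 1.75
Highest qualifying boundary gives stanine = 5

5


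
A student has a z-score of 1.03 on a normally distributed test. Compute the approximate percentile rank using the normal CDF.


CDF(z) = 0.5 * (1 + erf(z/sqrt(2)))
erf(0.7283) = 0.697
CDF = 0.8485
Percentile rank = 0.8485 * 100 = 84.85

84.85


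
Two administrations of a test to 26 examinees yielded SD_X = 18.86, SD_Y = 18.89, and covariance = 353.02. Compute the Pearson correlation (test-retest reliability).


r = cov(X,Y) / (SD_X * SD_Y)
r = 353.02 / (18.86 * 18.89)
r = 353.02 / 356.2654
r = 0.9909

0.9909


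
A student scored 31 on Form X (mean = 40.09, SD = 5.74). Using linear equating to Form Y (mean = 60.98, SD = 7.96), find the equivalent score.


slope = SD_Y / SD_X = 7.96 / 5.74 ~ 1.3868
intercept = mean_Y - slope * mean_X = 60.98 - (7.96 / 5.74) * 40.09 ~ 5.3848
Y = slope * X + intercept. To avoid rounding drift from the rounded slope/intercept, evaluate the equivalent form Y = mean_Y + SD_Y * (X - mean_X) / SD_X at full precision:
Y = 60.98 + 7.96 * (31 - 40.09) / 5.74
Y = 60.98 - 7.96 * 9.09 / 5.74
Y = 60.98 - 72.3564 / 5.74
Y = 60.98 - 12.6056
Y = 48.3744

48.3744


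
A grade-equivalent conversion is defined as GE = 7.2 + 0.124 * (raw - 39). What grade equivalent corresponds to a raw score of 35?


raw - median = 35 - 39 = -4
slope * diff = 0.124 * -4 = -0.496
GE = 7.2 + -0.496
GE = 6.704

6.704


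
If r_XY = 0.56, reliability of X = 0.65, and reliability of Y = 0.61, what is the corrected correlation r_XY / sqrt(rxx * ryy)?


r_corrected = rxy / sqrt(rxx * ryy)
= 0.56 / sqrt(0.65 * 0.61)
= 0.56 / sqrt(0.3965)
= 0.56 / 0.629682
r_corrected = 0.8893

0.8893


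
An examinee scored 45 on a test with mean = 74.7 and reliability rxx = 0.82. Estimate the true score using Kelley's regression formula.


T_est = rxx * X + (1 - rxx) * mean
T_est = 0.82 * 45 + 0.18 * 74.7
T_est = 36.9 + 13.446
T_est = 50.346

50.346


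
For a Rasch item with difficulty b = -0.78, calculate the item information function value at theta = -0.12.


P = 1/(1+exp(-(-0.12--0.78))) = 0.6593
I = P*(1-P) = 0.6593 * 0.3407
I = 0.2246

0.2246


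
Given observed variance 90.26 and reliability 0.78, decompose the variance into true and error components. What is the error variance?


var_true = rxx * var_obs = 0.78 * 90.26 = 70.4028
var_error = var_obs - var_true
var_error = 90.26 - 70.4028
var_error = 19.8572

19.8572


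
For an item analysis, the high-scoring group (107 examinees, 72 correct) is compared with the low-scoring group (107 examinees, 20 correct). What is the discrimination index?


p_upper = 72/107 = 0.6729
p_lower = 20/107 = 0.1869
D = 0.6729 - 0.1869 = 0.486

0.486


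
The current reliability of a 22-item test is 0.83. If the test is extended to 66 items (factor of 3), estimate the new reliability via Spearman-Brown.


r_new = (n * rxx) / (1 + (n-1) * rxx)
r_new = (3 * 0.83) / (1 + 2 * 0.83)
r_new = 2.49 / 2.66
r_new = 0.9361

0.9361


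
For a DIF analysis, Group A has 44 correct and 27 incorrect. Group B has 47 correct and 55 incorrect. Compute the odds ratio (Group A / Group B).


Odds_A = 44/27 = 1.6296
Odds_B = 47/55 = 0.8545
OR = Odds_A / Odds_B = 1.6296 / 0.8545
Exactly, OR = (44 * 55) / (27 * 47) = 2420 / 1269
OR = 1.907

1.907


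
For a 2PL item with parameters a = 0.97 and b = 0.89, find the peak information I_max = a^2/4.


For 2PL, max info at theta = b = 0.89
I_max = a^2 / 4 = 0.97^2 / 4
= 0.9409 / 4
I_max = 0.2352

0.2352


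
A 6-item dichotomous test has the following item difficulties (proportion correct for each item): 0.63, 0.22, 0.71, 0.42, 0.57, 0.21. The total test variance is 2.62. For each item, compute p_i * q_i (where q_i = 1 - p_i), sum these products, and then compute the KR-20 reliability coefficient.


For each item, compute p_i * q_i:
  Item 1: 0.63 * 0.37 = 0.2331
  Item 2: 0.22 * 0.78 = 0.1716
  Item 3: 0.71 * 0.29 = 0.2059
  Item 4: 0.42 * 0.58 = 0.2436
  Item 5: 0.57 * 0.43 = 0.2451
  Item 6: 0.21 * 0.79 = 0.1659
Sum(p_i * q_i) = 0.2331 + 0.1716 + 0.2059 + 0.2436 + 0.2451 + 0.1659 = 1.2652
KR-20 = (k/(k-1)) * (1 - Sum(p_i*q_i) / Var_total)
= (6/5) * (1 - 1.2652/2.62)
= 1.2 * 0.5171
KR-20 = 0.6205

0.6205


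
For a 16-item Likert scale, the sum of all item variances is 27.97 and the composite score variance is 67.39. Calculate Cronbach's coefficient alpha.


alpha = (k/(k-1)) * (1 - sum(si^2)/s_total^2)
= (16/15) * (1 - 27.97/67.39)
alpha = 0.624

0.624


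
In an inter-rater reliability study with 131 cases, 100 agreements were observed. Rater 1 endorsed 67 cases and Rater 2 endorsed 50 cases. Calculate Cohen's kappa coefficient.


P_o = 100/131 = 0.763359
P_e = (67*50 + 64*81) / 17161 = 0.49729
kappa = (P_o - P_e) / (1 - P_e)
kappa = (0.763359 - 0.49729) / (1 - 0.49729)
kappa = 0.5293

0.5293


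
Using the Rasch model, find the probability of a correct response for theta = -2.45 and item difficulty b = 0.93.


theta - b = -2.45 - 0.93 = -3.38
exp(-(theta - b)) = exp(3.38) = 29.3708
P = 1 / (1 + 29.3708)
P = 0.0329

0.0329


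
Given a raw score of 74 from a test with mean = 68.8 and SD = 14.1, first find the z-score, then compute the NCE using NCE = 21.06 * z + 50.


z = (X - mean) / SD = (74 - 68.8) / 14.1
z = 5.2 / 14.1
z = 0.3688
NCE = NCE = 21.06z + 50
Carry z at full precision (z = 5.2 / 14.1) into the conversion:
NCE = 21.06 * (5.2 / 14.1) + 50 = 109.512 / 14.1 + 50
NCE = 7.7668 + 50
NCE = 57.7668

57.7668


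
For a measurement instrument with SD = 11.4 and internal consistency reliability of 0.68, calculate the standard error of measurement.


SEM = SD * sqrt(1 - rxx)
SEM = 11.4 * sqrt(1 - 0.68)
SEM = 11.4 * sqrt(0.32) = 11.4 * 0.565685
SEM = 6.4488

6.4488


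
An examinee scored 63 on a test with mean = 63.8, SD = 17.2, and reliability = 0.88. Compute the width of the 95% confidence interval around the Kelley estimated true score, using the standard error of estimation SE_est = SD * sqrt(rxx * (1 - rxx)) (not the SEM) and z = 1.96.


True score estimate = 0.88*63 + 0.12*63.8 = 63.096
SE_est = SD * sqrt(rxx * (1 - rxx)) = 17.2 * sqrt(0.88 * 0.12) = 17.2 * sqrt(0.1056) = 5.589338
CI = T_est +/- z * SE_est, so width = 2 * z * SE_est = 2 * 1.96 * 5.589338
Width = 21.9102

21.9102


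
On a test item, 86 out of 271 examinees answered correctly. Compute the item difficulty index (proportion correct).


Item difficulty p = number correct / total examinees
p = 86 / 271
p = 0.3173

0.3173


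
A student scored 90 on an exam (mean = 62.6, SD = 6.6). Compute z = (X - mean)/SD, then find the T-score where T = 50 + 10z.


z = (X - mean) / SD = (90 - 62.6) / 6.6
z = 27.4 / 6.6
z = 4.1515
T-score = T = 50 + 10z
Carry z at full precision (z = 27.4 / 6.6) into the conversion:
T-score = 50 + 10 * (27.4 / 6.6) = 50 + 274 / 6.6
T-score = 50 + 41.5152
T-score = 91.5152

91.5152


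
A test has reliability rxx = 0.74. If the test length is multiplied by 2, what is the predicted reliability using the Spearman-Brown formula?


r_new = (n * rxx) / (1 + (n-1) * rxx)
r_new = (2 * 0.74) / (1 + 1 * 0.74)
r_new = 1.48 / 1.74
r_new = 0.8506

0.8506


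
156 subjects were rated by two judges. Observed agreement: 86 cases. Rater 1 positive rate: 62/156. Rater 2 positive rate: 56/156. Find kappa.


P_o = 86/156 = 0.551282
P_e = (62*56 + 94*100) / 24336 = 0.528928
kappa = (P_o - P_e) / (1 - P_e)
kappa = (0.551282 - 0.528928) / (1 - 0.528928)
kappa = 0.0475

0.0475


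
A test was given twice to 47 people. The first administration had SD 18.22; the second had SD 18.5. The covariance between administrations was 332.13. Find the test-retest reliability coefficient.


r = cov(X,Y) / (SD_X * SD_Y)
r = 332.13 / (18.22 * 18.5)
r = 332.13 / 337.07
r = 0.9853

0.9853


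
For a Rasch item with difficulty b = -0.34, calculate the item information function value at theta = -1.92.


P = 1/(1+exp(-(-1.92--0.34))) = 0.1708
I = P*(1-P) = 0.1708 * 0.8292
I = 0.1416

0.1416


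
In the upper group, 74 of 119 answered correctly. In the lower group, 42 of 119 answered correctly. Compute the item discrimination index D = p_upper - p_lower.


p_upper = 74/119 = 0.6218
p_lower = 42/119 = 0.3529
D = 0.6218 - 0.3529 = 0.2689

0.2689


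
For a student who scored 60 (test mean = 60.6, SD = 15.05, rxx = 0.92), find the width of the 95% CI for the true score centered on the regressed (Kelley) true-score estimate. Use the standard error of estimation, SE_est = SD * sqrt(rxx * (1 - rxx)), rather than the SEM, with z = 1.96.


True score estimate = 0.92*60 + 0.08*60.6 = 60.048
SE_est = SD * sqrt(rxx * (1 - rxx)) = 15.05 * sqrt(0.92 * 0.08) = 15.05 * sqrt(0.0736) = 4.082963
CI = T_est +/- z * SE_est, so width = 2 * z * SE_est = 2 * 1.96 * 4.082963
Width = 16.0052

16.0052


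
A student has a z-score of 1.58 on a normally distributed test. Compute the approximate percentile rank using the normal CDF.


CDF(z) = 0.5 * (1 + erf(z/sqrt(2)))
erf(1.1172) = 0.8859
CDF = 0.9429
Percentile rank = 0.9429 * 100 = 94.29

94.29


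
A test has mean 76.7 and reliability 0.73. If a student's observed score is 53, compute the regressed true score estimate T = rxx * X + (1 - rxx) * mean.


T_est = rxx * X + (1 - rxx) * mean
T_est = 0.73 * 53 + 0.27 * 76.7
T_est = 38.69 + 20.709
T_est = 59.399

59.399


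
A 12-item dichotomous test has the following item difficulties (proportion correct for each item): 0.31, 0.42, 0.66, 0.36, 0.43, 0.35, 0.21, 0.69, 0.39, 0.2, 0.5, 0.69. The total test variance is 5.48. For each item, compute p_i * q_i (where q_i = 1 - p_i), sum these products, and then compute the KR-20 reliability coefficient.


For each item, compute p_i * q_i:
  Item 1: 0.31 * 0.69 = 0.2139
  Item 2: 0.42 * 0.58 = 0.2436
  Item 3: 0.66 * 0.34 = 0.2244
  Item 4: 0.36 * 0.64 = 0.2304
  Item 5: 0.43 * 0.57 = 0.2451
  Item 6: 0.35 * 0.65 = 0.2275
  Item 7: 0.21 * 0.79 = 0.1659
  Item 8: 0.69 * 0.31 = 0.2139
  Item 9: 0.39 * 0.61 = 0.2379
  Item 10: 0.2 * 0.8 = 0.16
  Item 11: 0.5 * 0.5 = 0.25
  Item 12: 0.69 * 0.31 = 0.2139
Sum(p_i * q_i) = 0.2139 + 0.2436 + 0.2244 + 0.2304 + 0.2451 + 0.2275 + 0.1659 + 0.2139 + 0.2379 + 0.16 + 0.25 + 0.2139 = 2.6265
KR-20 = (k/(k-1)) * (1 - Sum(p_i*q_i) / Var_total)
= (12/11) * (1 - 2.6265/5.48)
= 1.0909 * 0.5207
KR-20 = 0.568

0.568
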